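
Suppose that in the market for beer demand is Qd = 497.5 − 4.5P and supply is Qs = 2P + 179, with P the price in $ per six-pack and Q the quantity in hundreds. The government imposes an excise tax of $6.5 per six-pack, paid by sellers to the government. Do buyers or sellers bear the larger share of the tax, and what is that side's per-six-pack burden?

Without the tax, 497.5 − 4.5P = 2P + 179 gives 6.5P = 318.5, so P* = $49 and Q* = 277.
With the tax collected from sellers, supply shifts: Qs = 2(P − 6.5) + 179.
New equilibrium: buyers pay $51, sellers receive $44.5, Q = 268. (Wedge: Pb − Ps = 6.5.)
Per-six-pack burden: buyers $2, sellers $4.5.
Sellers take the larger share because supply is less price-elastic here (demand slope 4.5 vs supply slope 2).

Sellers bear the larger share: $4.5 per six-pack.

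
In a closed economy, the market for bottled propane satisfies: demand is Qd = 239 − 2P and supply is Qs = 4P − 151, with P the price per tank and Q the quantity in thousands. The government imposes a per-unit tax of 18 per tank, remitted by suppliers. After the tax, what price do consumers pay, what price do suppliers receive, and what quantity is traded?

Without the tax, 239 − 2P = 4P − 151 gives 6P = 390, so P* = 65 and Q* = 109.
With the tax collected from suppliers, supply shifts: Qs = 4(P − 18) − 151.
Solving gives Q = 85 with consumers paying 77 and suppliers receiving 59 (the 18 wedge).

Consumers pay 77; suppliers receive 59; quantity = 85.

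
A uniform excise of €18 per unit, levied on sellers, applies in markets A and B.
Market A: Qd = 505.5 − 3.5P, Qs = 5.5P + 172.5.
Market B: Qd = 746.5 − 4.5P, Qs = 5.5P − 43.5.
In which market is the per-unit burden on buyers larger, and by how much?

Market A, by €1.1.

Market A: pre-tax P* = €37, Q* = 376; post-tax Q = 337.5; per-unit burden on buyers = €11.
Market B: pre-tax P* = €79, Q* = 391; post-tax Q = 346.45; per-unit burden on buyers = €9.9.
Difference: €11 vs €9.9 → market A is larger by €1.1.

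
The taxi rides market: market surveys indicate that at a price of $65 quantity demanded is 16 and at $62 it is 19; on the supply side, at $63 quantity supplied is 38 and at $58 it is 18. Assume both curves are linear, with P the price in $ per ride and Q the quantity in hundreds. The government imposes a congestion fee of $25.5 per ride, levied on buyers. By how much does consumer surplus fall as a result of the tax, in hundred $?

Demand slope: (19 − 16)/(62 − 65) = -1, so Qd = 81 − P.
Supply slope: (18 − 38)/(58 − 63) = 4, so Qs = 4P − 214.
Without the tax, 81 − P = 4P − 214 gives 5P = 295, so P* = $59 and Q* = 22.
With the tax collected from buyers, demand (in seller-price terms) shifts: Qd = 81 − (P + 25.5).
New equilibrium: buyers pay $79.4, suppliers receive $53.9, Q = 1.6. (Wedge: Pb − Ps = 25.5.)
ΔCS is the trapezoid between Q = 1.6 and Q = 22 of height $20.4: ½ · (22 + 1.6) · 20.4 = $240.72.

Consumer surplus falls by $240.72 hundred.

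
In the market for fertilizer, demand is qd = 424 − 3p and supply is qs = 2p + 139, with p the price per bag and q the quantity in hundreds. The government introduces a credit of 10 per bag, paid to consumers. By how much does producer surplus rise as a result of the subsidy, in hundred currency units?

Producer surplus rises by 1554 hundred.

Before the subsidy: set 424 − 3p = 2p + 139 → p* = 57, q* = 253.
With a per-unit subsidy paid to consumers, each effectively pays p − 10, so demand becomes qd = 424 − 3(p − 10).
Solving gives q = 265 with consumers paying 53 and suppliers receiving 63 (the 10 wedge).
ΔPS is the trapezoid between Q = 265 and Q = 253 of height 6: ½ · (253 + 265) · 6 = 1554.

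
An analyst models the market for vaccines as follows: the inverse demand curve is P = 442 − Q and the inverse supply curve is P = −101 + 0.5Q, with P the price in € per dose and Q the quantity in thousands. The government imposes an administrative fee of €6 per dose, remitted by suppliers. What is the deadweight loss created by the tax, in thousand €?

Rewrite in direct form: Qd = 442 − P and Qs = 2P + 202.
Before the tax: set 442 − P = 2P + 202 → P* = €80, Q* = 362.
With the tax collected from suppliers, supply shifts: Qs = 2(P − 6) + 202.
New equilibrium: buyers pay €84, suppliers receive €78, Q = 358. (Wedge: Pb − Ps = 6.)
Quantity falls by |ΔQ| = |362 − 358| = 4.
DWL = ½ · t · |ΔQ| = ½ · 6 · 4 = €12.

Deadweight loss = €12 thousand.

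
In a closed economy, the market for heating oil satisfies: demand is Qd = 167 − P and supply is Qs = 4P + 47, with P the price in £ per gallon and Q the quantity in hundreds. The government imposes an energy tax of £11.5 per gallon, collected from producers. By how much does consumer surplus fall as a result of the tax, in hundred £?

Without the tax, 167 − P = 4P + 47 gives 5P = 120, so P* = £24 and Q* = 143.
With the tax collected from producers, supply shifts: Qs = 4(P − 11.5) + 47.
Solving gives Q = 133.8 with consumers paying £33.2 and producers receiving £21.7 (the £11.5 wedge).
ΔCS is the trapezoid between Q = 133.8 and Q = 143 of height £9.2: ½ · (143 + 133.8) · 9.2 = £1273.28.

Consumer surplus falls by £1273.28 hundred.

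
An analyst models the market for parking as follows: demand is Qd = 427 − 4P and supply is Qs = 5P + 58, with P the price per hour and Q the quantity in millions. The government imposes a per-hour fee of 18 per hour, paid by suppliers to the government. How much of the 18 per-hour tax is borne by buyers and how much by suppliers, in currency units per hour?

Buyers bear 10 per hour; suppliers bear 8 per hour.

Without the tax, 427 − 4P = 5P + 58 gives 9P = 369, so P* = 41 and Q* = 263.
With the tax collected from suppliers, supply shifts: Qs = 5(P − 18) + 58.
New equilibrium: buyers pay 51, suppliers receive 33, Q = 223. (Wedge: Pb − Ps = 18.)
Burden on buyers: 10; on suppliers: 8. (They sum to 18.)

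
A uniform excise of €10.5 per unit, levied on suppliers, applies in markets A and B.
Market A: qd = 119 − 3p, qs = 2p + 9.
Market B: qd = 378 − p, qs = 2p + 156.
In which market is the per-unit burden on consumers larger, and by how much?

Market B, by €2.8.

Market A: pre-tax p* = €22, q* = 53; post-tax q = 40.4; per-unit burden on consumers = €4.2.
Market B: pre-tax p* = €74, q* = 304; post-tax q = 297; per-unit burden on consumers = €7.
Difference: €4.2 vs €7 → market B is larger by €2.8.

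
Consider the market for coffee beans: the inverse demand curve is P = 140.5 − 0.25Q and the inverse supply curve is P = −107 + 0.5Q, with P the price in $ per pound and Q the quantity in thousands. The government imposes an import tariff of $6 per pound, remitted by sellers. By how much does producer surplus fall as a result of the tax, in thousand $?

Producer surplus falls by $1304 thousand.

Rewrite in direct form: Qd = 562 − 4P and Qs = 2P + 214.
Before the tax: set 562 − 4P = 2P + 214 → P* = $58, Q* = 330.
With the tax collected from sellers, supply shifts: Qs = 2(P − 6) + 214.
Solving gives Q = 322 with buyers paying $60 and sellers receiving $54 (the $6 wedge).
ΔPS is the trapezoid between Q = 322 and Q = 330 of height $4: ½ · (330 + 322) · 4 = $1304.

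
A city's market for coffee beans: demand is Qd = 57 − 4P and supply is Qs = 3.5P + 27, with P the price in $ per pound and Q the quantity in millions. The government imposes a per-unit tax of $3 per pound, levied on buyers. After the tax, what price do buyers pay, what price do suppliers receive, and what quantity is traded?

Buyers pay $5.4; suppliers receive $2.4; quantity = 35.4.

Before the tax: set 57 − 4P = 3.5P + 27 → P* = $4, Q* = 41.
With the tax collected from buyers, demand (in seller-price terms) shifts: Qd = 57 − 4(P + 3).
New equilibrium: buyers pay $5.4, suppliers receive $2.4, Q = 35.4. (Wedge: Pb − Ps = 3.)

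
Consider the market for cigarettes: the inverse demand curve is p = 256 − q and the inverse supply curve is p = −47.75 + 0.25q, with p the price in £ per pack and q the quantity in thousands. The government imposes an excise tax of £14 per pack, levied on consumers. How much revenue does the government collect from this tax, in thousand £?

Rewrite in direct form: qd = 256 − p and qs = 4p + 191.
Without the tax, 256 − p = 4p + 191 gives 5p = 65, so p* = £13 and q* = 243.
With the tax collected from consumers, demand (in seller-price terms) shifts: qd = 256 − (p + 14).
Solving gives q = 231.8 with consumers paying £24.2 and suppliers receiving £10.2 (the £14 wedge).
Revenue = t · Q = 14 · 231.8 = £3245.2.

Tax revenue = £3245.2 thousand.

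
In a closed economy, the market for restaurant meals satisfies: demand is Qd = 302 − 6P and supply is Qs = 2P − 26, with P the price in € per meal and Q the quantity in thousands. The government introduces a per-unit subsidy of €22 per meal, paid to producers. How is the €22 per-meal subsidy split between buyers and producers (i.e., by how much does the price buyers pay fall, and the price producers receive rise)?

Buyers gain €5.5 per meal; producers gain €16.5 per meal.

Without the subsidy, 302 − 6P = 2P − 26 gives 8P = 328, so P* = €41 and Q* = 56.
With a per-unit subsidy paid to producers, each receives P + 22 per unit sold, so supply becomes Qs = 2(P + 22) − 26.
Solving gives Q = 89 with buyers paying €35.5 and producers receiving €57.5 (the €22 wedge).
Gain to buyers: €5.5; to producers: €16.5. (They sum to €22.)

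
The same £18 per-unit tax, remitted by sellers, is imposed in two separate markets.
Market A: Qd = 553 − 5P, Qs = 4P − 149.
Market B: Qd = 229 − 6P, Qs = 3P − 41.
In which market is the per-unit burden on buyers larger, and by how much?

Market A, by £2.

Market A: pre-tax P* = £78, Q* = 163; post-tax Q = 123; per-unit burden on buyers = £8.
Market B: pre-tax P* = £30, Q* = 49; post-tax Q = 13; per-unit burden on buyers = £6.
Difference: £8 vs £6 → market A is larger by £2.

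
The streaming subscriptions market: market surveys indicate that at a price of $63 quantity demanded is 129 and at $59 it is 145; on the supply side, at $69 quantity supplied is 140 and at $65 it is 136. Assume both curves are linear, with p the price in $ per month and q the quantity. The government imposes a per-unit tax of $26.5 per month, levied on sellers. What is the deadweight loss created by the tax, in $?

Demand slope: (145 − 129)/(59 − 63) = -4, so qd = 381 − 4p.
Supply slope: (136 − 140)/(65 − 69) = 1, so qs = p + 71.
Without the tax, 381 − 4p = p + 71 gives 5p = 310, so p* = $62 and q* = 133.
With the tax collected from sellers, supply shifts: qs = (p − 26.5) + 71.
New equilibrium: buyers pay $67.3, sellers receive $40.8, q = 111.8. (Wedge: pb − ps = 26.5.)
Quantity falls by |ΔQ| = |133 − 111.8| = 21.2.
DWL = ½ · t · |ΔQ| = ½ · 26.5 · 21.2 = $280.9.

Deadweight loss = $280.9.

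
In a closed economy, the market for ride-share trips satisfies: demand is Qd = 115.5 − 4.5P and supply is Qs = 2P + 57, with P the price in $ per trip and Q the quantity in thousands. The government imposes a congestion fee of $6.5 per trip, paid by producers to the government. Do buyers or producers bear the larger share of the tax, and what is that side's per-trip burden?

Before the tax: set 115.5 − 4.5P = 2P + 57 → P* = $9, Q* = 75.
With the tax collected from producers, supply shifts: Qs = 2(P − 6.5) + 57.
Solving gives Q = 66 with buyers paying $11 and producers receiving $4.5 (the $6.5 wedge).
Per-trip burden: buyers $2, producers $4.5.
Producers take the larger share because supply is less price-elastic here (demand slope 4.5 vs supply slope 2).

Producers bear the larger share: $4.5 per trip.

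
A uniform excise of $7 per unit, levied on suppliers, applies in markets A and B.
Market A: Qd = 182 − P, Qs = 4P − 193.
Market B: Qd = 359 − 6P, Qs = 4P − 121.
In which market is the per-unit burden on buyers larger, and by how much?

Market A, by $2.8.

Market A: pre-tax P* = $75, Q* = 107; post-tax Q = 101.4; per-unit burden on buyers = $5.6.
Market B: pre-tax P* = $48, Q* = 71; post-tax Q = 54.2; per-unit burden on buyers = $2.8.
Difference: $5.6 vs $2.8 → market A is larger by $2.8.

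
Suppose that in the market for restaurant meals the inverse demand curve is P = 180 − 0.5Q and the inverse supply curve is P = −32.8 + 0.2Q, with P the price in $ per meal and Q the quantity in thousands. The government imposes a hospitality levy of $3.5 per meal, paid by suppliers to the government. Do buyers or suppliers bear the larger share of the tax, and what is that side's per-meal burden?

Rewrite in direct form: Qd = 360 − 2P and Qs = 5P + 164.
Without the tax, 360 − 2P = 5P + 164 gives 7P = 196, so P* = $28 and Q* = 304.
With the tax collected from suppliers, supply shifts: Qs = 5(P − 3.5) + 164.
New equilibrium: buyers pay $30.5, suppliers receive $27, Q = 299. (Wedge: Pb − Ps = 3.5.)
Per-meal burden: buyers $2.5, suppliers $1.
Buyers take the larger share because demand is less price-elastic here (demand slope 2 vs supply slope 5).

Buyers bear the larger share: $2.5 per meal.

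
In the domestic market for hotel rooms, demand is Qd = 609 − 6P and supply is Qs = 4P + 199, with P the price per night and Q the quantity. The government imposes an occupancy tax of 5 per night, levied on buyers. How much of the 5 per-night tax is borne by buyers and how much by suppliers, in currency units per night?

Buyers bear 2 per night; suppliers bear 3 per night.

Without the tax, 609 − 6P = 4P + 199 gives 10P = 410, so P* = 41 and Q* = 363.
With the tax collected from buyers, demand (in seller-price terms) shifts: Qd = 609 − 6(P + 5).
Solving gives Q = 351 with buyers paying 43 and suppliers receiving 38 (the 5 wedge).
Burden on buyers: 2; on suppliers: 3. (They sum to 5.)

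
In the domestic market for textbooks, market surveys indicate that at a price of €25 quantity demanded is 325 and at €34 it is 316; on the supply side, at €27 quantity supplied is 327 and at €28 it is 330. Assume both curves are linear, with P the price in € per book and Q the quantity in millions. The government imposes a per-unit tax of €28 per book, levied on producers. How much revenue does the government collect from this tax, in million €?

Tax revenue = €8484 million.

Demand slope: (316 − 325)/(34 − 25) = -1, so Qd = 350 − P.
Supply slope: (330 − 327)/(28 − 27) = 3, so Qs = 3P + 246.
Before the tax: set 350 − P = 3P + 246 → P* = €26, Q* = 324.
With the tax collected from producers, supply shifts: Qs = 3(P − 28) + 246.
Solving gives Q = 303 with buyers paying €47 and producers receiving €19 (the €28 wedge).
Revenue = t · Q = 28 · 303 = €8484.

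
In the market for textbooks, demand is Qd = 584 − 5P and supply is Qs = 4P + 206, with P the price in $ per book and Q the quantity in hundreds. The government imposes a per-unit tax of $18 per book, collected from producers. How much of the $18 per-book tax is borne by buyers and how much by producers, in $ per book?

Buyers bear $8 per book; producers bear $10 per book.

Without the tax, 584 − 5P = 4P + 206 gives 9P = 378, so P* = $42 and Q* = 374.
With the tax collected from producers, supply shifts: Qs = 4(P − 18) + 206.
Solving gives Q = 334 with buyers paying $50 and producers receiving $32 (the $18 wedge).
Burden on buyers: $8; on producers: $10. (They sum to $18.)
The less price-elastic side of the market bears the larger share of a per-unit tax.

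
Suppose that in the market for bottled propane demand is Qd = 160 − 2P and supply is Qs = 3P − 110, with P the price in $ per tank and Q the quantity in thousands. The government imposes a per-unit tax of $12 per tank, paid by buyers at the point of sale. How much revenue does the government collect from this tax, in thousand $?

Tax revenue = $451.2 thousand.

Without the tax, 160 − 2P = 3P − 110 gives 5P = 270, so P* = $54 and Q* = 52.
With the tax collected from buyers, demand (in seller-price terms) shifts: Qd = 160 − 2(P + 12).
New equilibrium: buyers pay $61.2, suppliers receive $49.2, Q = 37.6. (Wedge: Pb − Ps = 12.)
Revenue = t · Q = 12 · 37.6 = $451.2.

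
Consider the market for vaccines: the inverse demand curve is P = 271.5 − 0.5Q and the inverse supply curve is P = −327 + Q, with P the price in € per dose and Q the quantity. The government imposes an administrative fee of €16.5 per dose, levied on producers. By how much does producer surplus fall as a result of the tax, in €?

Inverting to Q(P) form: Qd = 543 − 2P; Qs = P + 327.
Before the tax: set 543 − 2P = P + 327 → P* = €72, Q* = 399.
With the tax collected from producers, supply shifts: Qs = (P − 16.5) + 327.
New equilibrium: consumers pay €77.5, producers receive €61, Q = 388. (Wedge: Pb − Ps = 16.5.)
ΔPS is the trapezoid between Q = 388 and Q = 399 of height €11: ½ · (399 + 388) · 11 = €4328.5.

Producer surplus falls by €4328.5.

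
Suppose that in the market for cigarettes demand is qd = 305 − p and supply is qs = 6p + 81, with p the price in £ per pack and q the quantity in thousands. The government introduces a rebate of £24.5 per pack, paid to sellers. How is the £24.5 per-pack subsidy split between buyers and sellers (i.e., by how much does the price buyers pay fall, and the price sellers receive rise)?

Buyers gain £21 per pack; sellers gain £3.5 per pack.

Before the subsidy: set 305 − p = 6p + 81 → p* = £32, q* = 273.
With a per-unit subsidy paid to sellers, each receives p + 24.5 per unit sold, so supply becomes qs = 6(p + 24.5) + 81.
Solving gives q = 294 with buyers paying £11 and sellers receiving £35.5 (the £24.5 wedge).
Gain to buyers: £21; to sellers: £3.5. (They sum to £24.5.)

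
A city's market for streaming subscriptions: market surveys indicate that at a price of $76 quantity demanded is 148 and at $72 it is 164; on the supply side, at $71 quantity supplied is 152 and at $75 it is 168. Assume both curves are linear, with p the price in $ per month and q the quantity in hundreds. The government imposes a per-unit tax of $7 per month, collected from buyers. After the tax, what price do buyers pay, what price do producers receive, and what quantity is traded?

Demand slope: (164 − 148)/(72 − 76) = -4, so qd = 452 − 4p.
Supply slope: (168 − 152)/(75 − 71) = 4, so qs = 4p − 132.
Without the tax, 452 − 4p = 4p − 132 gives 8p = 584, so p* = $73 and q* = 160.
With the tax collected from buyers, demand (in seller-price terms) shifts: qd = 452 − 4(p + 7).
Solving gives q = 146 with buyers paying $76.5 and producers receiving $69.5 (the $7 wedge).

Buyers pay $76.5; producers receive $69.5; quantity = 146.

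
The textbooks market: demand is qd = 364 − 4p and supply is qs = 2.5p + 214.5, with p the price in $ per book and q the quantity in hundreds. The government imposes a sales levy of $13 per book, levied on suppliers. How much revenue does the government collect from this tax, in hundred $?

Without the tax, 364 − 4p = 2.5p + 214.5 gives 6.5p = 149.5, so p* = $23 and q* = 272.
With the tax collected from suppliers, supply shifts: qs = 2.5(p − 13) + 214.5.
New equilibrium: consumers pay $28, suppliers receive $15, q = 252. (Wedge: pb − ps = 13.)
Revenue = t · Q = 13 · 252 = $3276.

Tax revenue = $3276 hundred.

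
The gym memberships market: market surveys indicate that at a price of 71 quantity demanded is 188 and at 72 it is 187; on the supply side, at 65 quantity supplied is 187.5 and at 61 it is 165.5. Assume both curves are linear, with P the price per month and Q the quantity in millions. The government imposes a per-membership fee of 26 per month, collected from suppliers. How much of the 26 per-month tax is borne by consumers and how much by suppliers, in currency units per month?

Consumers bear 22 per month; suppliers bear 4 per month.

Demand slope: (187 − 188)/(72 − 71) = -1, so Qd = 259 − P.
Supply slope: (165.5 − 187.5)/(61 − 65) = 5.5, so Qs = 5.5P − 170.
Without the tax, 259 − P = 5.5P − 170 gives 6.5P = 429, so P* = 66 and Q* = 193.
With the tax collected from suppliers, supply shifts: Qs = 5.5(P − 26) − 170.
Solving gives Q = 171 with consumers paying 88 and suppliers receiving 62 (the 26 wedge).
Burden on consumers: 22; on suppliers: 4. (They sum to 26.)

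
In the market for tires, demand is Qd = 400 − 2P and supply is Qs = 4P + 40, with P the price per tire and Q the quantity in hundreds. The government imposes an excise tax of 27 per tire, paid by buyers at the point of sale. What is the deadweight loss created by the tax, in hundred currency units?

Without the tax, 400 − 2P = 4P + 40 gives 6P = 360, so P* = 60 and Q* = 280.
With the tax collected from buyers, demand (in seller-price terms) shifts: Qd = 400 − 2(P + 27).
Solving gives Q = 244 with buyers paying 78 and producers receiving 51 (the 27 wedge).
Quantity falls by |ΔQ| = |280 − 244| = 36.
DWL = ½ · t · |ΔQ| = ½ · 27 · 36 = 486.

Deadweight loss = 486 hundred.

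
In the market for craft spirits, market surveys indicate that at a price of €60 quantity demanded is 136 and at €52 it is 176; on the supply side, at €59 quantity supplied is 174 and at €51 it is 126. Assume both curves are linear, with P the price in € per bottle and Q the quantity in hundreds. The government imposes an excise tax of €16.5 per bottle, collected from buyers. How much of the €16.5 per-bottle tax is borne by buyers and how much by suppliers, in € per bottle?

Demand slope: (176 − 136)/(52 − 60) = -5, so Qd = 436 − 5P.
Supply slope: (126 − 174)/(51 − 59) = 6, so Qs = 6P − 180.
Before the tax: set 436 − 5P = 6P − 180 → P* = €56, Q* = 156.
With the tax collected from buyers, demand (in seller-price terms) shifts: Qd = 436 − 5(P + 16.5).
Solving gives Q = 111 with buyers paying €65 and suppliers receiving €48.5 (the €16.5 wedge).
Burden on buyers: €9; on suppliers: €7.5. (They sum to €16.5.)

Buyers bear €9 per bottle; suppliers bear €7.5 per bottle.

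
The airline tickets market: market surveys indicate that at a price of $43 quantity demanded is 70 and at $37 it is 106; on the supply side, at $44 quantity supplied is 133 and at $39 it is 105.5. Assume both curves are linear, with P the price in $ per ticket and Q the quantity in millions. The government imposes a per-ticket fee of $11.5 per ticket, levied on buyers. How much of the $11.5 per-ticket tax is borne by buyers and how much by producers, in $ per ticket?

Buyers bear $5.5 per ticket; producers bear $6 per ticket.

Demand slope: (106 − 70)/(37 − 43) = -6, so Qd = 328 − 6P.
Supply slope: (105.5 − 133)/(39 − 44) = 5.5, so Qs = 5.5P − 109.
Before the tax: set 328 − 6P = 5.5P − 109 → P* = $38, Q* = 100.
With the tax collected from buyers, demand (in seller-price terms) shifts: Qd = 328 − 6(P + 11.5).
Solving gives Q = 67 with buyers paying $43.5 and producers receiving $32 (the $11.5 wedge).
Burden on buyers: $5.5; on producers: $6. (They sum to $11.5.)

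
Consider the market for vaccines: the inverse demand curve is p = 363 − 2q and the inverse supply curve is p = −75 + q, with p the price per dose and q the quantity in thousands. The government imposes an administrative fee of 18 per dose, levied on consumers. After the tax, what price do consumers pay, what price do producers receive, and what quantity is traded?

Consumers pay 83; producers receive 65; quantity = 140.

Rewrite in direct form: qd = 181.5 − 0.5p and qs = p + 75.
Without the tax, 181.5 − 0.5p = p + 75 gives 1.5p = 106.5, so p* = 71 and q* = 146.
With the tax collected from consumers, demand (in seller-price terms) shifts: qd = 181.5 − 0.5(p + 18).
Solving gives q = 140 with consumers paying 83 and producers receiving 65 (the 18 wedge).
The less price-elastic side of the market bears the larger share of a per-unit tax.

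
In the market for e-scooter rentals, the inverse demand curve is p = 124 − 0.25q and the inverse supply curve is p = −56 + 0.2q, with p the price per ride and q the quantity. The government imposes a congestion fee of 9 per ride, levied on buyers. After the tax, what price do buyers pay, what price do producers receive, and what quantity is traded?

Buyers pay 29; producers receive 20; quantity = 380.

Inverting to q(p) form: qd = 496 − 4p; qs = 5p + 280.
Without the tax, 496 − 4p = 5p + 280 gives 9p = 216, so p* = 24 and q* = 400.
With the tax collected from buyers, demand (in seller-price terms) shifts: qd = 496 − 4(p + 9).
New equilibrium: buyers pay 29, producers receive 20, q = 380. (Wedge: pb − ps = 9.)
The less price-elastic side of the market bears the larger share of a per-unit tax.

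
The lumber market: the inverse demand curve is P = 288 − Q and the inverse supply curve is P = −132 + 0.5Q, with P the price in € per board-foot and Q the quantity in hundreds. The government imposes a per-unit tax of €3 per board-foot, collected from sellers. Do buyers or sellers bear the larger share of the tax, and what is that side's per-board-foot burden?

Inverting to Q(P) form: Qd = 288 − P; Qs = 2P + 264.
Without the tax, 288 − P = 2P + 264 gives 3P = 24, so P* = €8 and Q* = 280.
With the tax collected from sellers, supply shifts: Qs = 2(P − 3) + 264.
Solving gives Q = 278 with buyers paying €10 and sellers receiving €7 (the €3 wedge).
Per-board-foot burden: buyers €2, sellers €1.
Buyers take the larger share because demand is less price-elastic here (demand slope 1 vs supply slope 2).
The less price-elastic side of the market bears the larger share of a per-unit tax.

Buyers bear the larger share: €2 per board-foot.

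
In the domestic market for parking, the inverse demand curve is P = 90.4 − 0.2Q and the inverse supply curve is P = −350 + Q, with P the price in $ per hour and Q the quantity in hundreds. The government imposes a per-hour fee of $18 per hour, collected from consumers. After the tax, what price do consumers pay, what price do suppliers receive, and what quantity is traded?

Rewrite in direct form: Qd = 452 − 5P and Qs = P + 350.
Without the tax, 452 − 5P = P + 350 gives 6P = 102, so P* = $17 and Q* = 367.
With the tax collected from consumers, demand (in seller-price terms) shifts: Qd = 452 − 5(P + 18).
Solving gives Q = 352 with consumers paying $20 and suppliers receiving $2 (the $18 wedge).
The less price-elastic side of the market bears the larger share of a per-unit tax.

Consumers pay $20; suppliers receive $2; quantity = 352.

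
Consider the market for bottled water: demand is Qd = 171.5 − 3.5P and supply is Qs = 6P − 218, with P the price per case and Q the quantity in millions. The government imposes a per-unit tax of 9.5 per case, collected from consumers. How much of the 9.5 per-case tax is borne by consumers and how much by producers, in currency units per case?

Consumers bear 6 per case; producers bear 3.5 per case.

Before the tax: set 171.5 − 3.5P = 6P − 218 → P* = 41, Q* = 28.
With the tax collected from consumers, demand (in seller-price terms) shifts: Qd = 171.5 − 3.5(P + 9.5).
Solving gives Q = 7 with consumers paying 47 and producers receiving 37.5 (the 9.5 wedge).
Burden on consumers: 6; on producers: 3.5. (They sum to 9.5.)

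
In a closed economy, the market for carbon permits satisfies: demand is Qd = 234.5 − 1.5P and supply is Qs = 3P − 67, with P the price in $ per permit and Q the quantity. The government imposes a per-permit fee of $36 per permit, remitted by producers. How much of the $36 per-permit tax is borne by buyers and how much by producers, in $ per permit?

Buyers bear $24 per permit; producers bear $12 per permit.

Without the tax, 234.5 − 1.5P = 3P − 67 gives 4.5P = 301.5, so P* = $67 and Q* = 134.
With the tax collected from producers, supply shifts: Qs = 3(P − 36) − 67.
Solving gives Q = 98 with buyers paying $91 and producers receiving $55 (the $36 wedge).
Burden on buyers: $24; on producers: $12. (They sum to $36.)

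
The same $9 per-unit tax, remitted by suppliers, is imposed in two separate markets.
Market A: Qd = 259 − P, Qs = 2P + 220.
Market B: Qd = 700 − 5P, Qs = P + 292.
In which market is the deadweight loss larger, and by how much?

Market B, by $6.75.

Market A: pre-tax P* = $13, Q* = 246; post-tax Q = 240; deadweight loss = $27.
Market B: pre-tax P* = $68, Q* = 360; post-tax Q = 352.5; deadweight loss = $33.75.
Difference: $27 vs $33.75 → market B is larger by $6.75.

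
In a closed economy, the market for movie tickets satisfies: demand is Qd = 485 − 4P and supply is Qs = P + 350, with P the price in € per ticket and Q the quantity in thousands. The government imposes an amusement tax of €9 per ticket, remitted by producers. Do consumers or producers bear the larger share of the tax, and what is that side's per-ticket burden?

Producers bear the larger share: €7.2 per ticket.

Before the tax: set 485 − 4P = P + 350 → P* = €27, Q* = 377.
With the tax collected from producers, supply shifts: Qs = (P − 9) + 350.
New equilibrium: consumers pay €28.8, producers receive €19.8, Q = 369.8. (Wedge: Pb − Ps = 9.)
Per-ticket burden: consumers €1.8, producers €7.2.
Producers take the larger share because supply is less price-elastic here (demand slope 4 vs supply slope 1).
The less price-elastic side of the market bears the larger share of a per-unit tax.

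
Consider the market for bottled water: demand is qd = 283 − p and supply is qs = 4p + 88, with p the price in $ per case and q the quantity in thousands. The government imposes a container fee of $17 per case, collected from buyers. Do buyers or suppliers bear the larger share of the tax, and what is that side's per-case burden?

Buyers bear the larger share: $13.6 per case.

Before the tax: set 283 − p = 4p + 88 → p* = $39, q* = 244.
With the tax collected from buyers, demand (in seller-price terms) shifts: qd = 283 − (p + 17).
Solving gives q = 230.4 with buyers paying $52.6 and suppliers receiving $35.6 (the $17 wedge).
Per-case burden: buyers $13.6, suppliers $3.4.
Buyers take the larger share because demand is less price-elastic here (demand slope 1 vs supply slope 4).
The less price-elastic side of the market bears the larger share of a per-unit tax.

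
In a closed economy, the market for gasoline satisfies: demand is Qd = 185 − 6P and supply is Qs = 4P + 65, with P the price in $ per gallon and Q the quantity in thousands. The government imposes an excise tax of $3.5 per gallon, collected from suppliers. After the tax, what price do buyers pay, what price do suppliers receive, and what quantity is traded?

Buyers pay $13.4; suppliers receive $9.9; quantity = 104.6.

Without the tax, 185 − 6P = 4P + 65 gives 10P = 120, so P* = $12 and Q* = 113.
With the tax collected from suppliers, supply shifts: Qs = 4(P − 3.5) + 65.
New equilibrium: buyers pay $13.4, suppliers receive $9.9, Q = 104.6. (Wedge: Pb − Ps = 3.5.)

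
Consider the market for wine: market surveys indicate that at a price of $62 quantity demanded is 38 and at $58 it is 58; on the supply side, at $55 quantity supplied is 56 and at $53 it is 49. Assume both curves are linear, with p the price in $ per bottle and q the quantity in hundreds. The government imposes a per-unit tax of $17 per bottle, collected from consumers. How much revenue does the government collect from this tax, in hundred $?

Tax revenue = $476 hundred.

Demand slope: (58 − 38)/(58 − 62) = -5, so qd = 348 − 5p.
Supply slope: (49 − 56)/(53 − 55) = 3.5, so qs = 3.5p − 136.5.
Without the tax, 348 − 5p = 3.5p − 136.5 gives 8.5p = 484.5, so p* = $57 and q* = 63.
With the tax collected from consumers, demand (in seller-price terms) shifts: qd = 348 − 5(p + 17).
Solving gives q = 28 with consumers paying $64 and suppliers receiving $47 (the $17 wedge).
Revenue = t · Q = 17 · 28 = $476.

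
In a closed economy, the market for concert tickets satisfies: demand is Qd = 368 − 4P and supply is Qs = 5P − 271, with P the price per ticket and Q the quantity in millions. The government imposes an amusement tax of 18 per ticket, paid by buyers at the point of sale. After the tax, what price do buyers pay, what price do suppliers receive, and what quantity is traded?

Buyers pay 81; suppliers receive 63; quantity = 44.

Before the tax: set 368 − 4P = 5P − 271 → P* = 71, Q* = 84.
With the tax collected from buyers, demand (in seller-price terms) shifts: Qd = 368 − 4(P + 18).
Solving gives Q = 44 with buyers paying 81 and suppliers receiving 63 (the 18 wedge).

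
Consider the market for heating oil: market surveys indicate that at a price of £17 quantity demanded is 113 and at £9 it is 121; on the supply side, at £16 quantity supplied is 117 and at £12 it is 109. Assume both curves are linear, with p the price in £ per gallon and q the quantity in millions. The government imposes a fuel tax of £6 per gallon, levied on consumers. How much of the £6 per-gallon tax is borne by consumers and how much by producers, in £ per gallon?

Consumers bear £4 per gallon; producers bear £2 per gallon.

Demand slope: (121 − 113)/(9 − 17) = -1, so qd = 130 − p.
Supply slope: (109 − 117)/(12 − 16) = 2, so qs = 2p + 85.
Without the tax, 130 − p = 2p + 85 gives 3p = 45, so p* = £15 and q* = 115.
With the tax collected from consumers, demand (in seller-price terms) shifts: qd = 130 − (p + 6).
Solving gives q = 111 with consumers paying £19 and producers receiving £13 (the £6 wedge).
Burden on consumers: £4; on producers: £2. (They sum to £6.)
The less price-elastic side of the market bears the larger share of a per-unit tax.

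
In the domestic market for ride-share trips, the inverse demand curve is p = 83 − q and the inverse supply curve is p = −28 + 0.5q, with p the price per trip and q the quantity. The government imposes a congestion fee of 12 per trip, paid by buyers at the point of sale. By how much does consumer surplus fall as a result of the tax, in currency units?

Inverting to q(p) form: qd = 83 − p; qs = 2p + 56.
Without the tax, 83 − p = 2p + 56 gives 3p = 27, so p* = 9 and q* = 74.
With the tax collected from buyers, demand (in seller-price terms) shifts: qd = 83 − (p + 12).
New equilibrium: buyers pay 17, producers receive 5, q = 66. (Wedge: pb − ps = 12.)
ΔCS is the trapezoid between Q = 66 and Q = 74 of height 8: ½ · (74 + 66) · 8 = 560.

Consumer surplus falls by 560.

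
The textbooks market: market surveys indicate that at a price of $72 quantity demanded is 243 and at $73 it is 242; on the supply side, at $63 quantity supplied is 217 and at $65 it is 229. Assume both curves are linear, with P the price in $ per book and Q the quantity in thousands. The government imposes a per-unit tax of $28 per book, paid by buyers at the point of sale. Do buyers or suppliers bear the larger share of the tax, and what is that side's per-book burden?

Demand slope: (242 − 243)/(73 − 72) = -1, so Qd = 315 − P.
Supply slope: (229 − 217)/(65 − 63) = 6, so Qs = 6P − 161.
Before the tax: set 315 − P = 6P − 161 → P* = $68, Q* = 247.
With the tax collected from buyers, demand (in seller-price terms) shifts: Qd = 315 − (P + 28).
Solving gives Q = 223 with buyers paying $92 and suppliers receiving $64 (the $28 wedge).
Per-book burden: buyers $24, suppliers $4.
Buyers take the larger share because demand is less price-elastic here (demand slope 1 vs supply slope 6).

Buyers bear the larger share: $24 per book.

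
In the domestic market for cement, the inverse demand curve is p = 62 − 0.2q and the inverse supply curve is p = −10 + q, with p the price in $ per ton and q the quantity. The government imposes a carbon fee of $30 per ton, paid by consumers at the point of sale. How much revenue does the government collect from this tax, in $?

Inverting to q(p) form: qd = 310 − 5p; qs = p + 10.
Before the tax: set 310 − 5p = p + 10 → p* = $50, q* = 60.
With the tax collected from consumers, demand (in seller-price terms) shifts: qd = 310 − 5(p + 30).
New equilibrium: consumers pay $55, producers receive $25, q = 35. (Wedge: pb − ps = 30.)
Revenue = t · Q = 30 · 35 = $1050.

Tax revenue = $1050.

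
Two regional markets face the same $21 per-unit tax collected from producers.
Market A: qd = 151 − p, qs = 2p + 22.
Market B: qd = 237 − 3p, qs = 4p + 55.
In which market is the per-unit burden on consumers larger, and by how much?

Market A, by $2.

Market A: pre-tax p* = $43, q* = 108; post-tax q = 94; per-unit burden on consumers = $14.
Market B: pre-tax p* = $26, q* = 159; post-tax q = 123; per-unit burden on consumers = $12.
Difference: $14 vs $12 → market A is larger by $2.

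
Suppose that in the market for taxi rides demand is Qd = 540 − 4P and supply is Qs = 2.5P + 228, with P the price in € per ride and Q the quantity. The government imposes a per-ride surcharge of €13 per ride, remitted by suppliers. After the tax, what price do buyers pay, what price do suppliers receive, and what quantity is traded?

Buyers pay €53; suppliers receive €40; quantity = 328.

Before the tax: set 540 − 4P = 2.5P + 228 → P* = €48, Q* = 348.
With the tax collected from suppliers, supply shifts: Qs = 2.5(P − 13) + 228.
New equilibrium: buyers pay €53, suppliers receive €40, Q = 328. (Wedge: Pb − Ps = 13.)
The less price-elastic side of the market bears the larger share of a per-unit tax.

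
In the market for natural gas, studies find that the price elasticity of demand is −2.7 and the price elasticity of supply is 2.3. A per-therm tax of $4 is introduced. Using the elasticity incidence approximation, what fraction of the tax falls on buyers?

Incidence ratio: buyers' share ≈ εs / (εs + |εd|) = 2.3 / (2.3 + 2.7) = 0.46.
Supply is the less elastic side, so buyers bear the smaller share.

Buyers' share ≈ 0.46.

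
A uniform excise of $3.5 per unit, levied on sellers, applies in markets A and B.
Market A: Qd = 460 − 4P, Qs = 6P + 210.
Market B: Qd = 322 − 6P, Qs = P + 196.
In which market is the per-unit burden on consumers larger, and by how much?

Market A, by $1.6.

Market A: pre-tax P* = $25, Q* = 360; post-tax Q = 351.6; per-unit burden on consumers = $2.1.
Market B: pre-tax P* = $18, Q* = 214; post-tax Q = 211; per-unit burden on consumers = $0.5.
Difference: $2.1 vs $0.5 → market A is larger by $1.6.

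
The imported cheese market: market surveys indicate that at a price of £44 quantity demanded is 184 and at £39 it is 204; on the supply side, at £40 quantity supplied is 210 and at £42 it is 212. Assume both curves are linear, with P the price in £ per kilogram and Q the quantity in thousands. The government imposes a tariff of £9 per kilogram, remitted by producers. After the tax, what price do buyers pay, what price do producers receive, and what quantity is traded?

Buyers pay £39.8; producers receive £30.8; quantity = 200.8.

Demand slope: (204 − 184)/(39 − 44) = -4, so Qd = 360 − 4P.
Supply slope: (212 − 210)/(42 − 40) = 1, so Qs = P + 170.
Without the tax, 360 − 4P = P + 170 gives 5P = 190, so P* = £38 and Q* = 208.
With the tax collected from producers, supply shifts: Qs = (P − 9) + 170.
Solving gives Q = 200.8 with buyers paying £39.8 and producers receiving £30.8 (the £9 wedge).
The less price-elastic side of the market bears the larger share of a per-unit tax.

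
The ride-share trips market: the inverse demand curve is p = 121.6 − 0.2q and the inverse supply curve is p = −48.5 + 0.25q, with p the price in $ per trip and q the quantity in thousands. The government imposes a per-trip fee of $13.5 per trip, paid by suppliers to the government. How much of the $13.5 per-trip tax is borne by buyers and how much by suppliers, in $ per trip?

Buyers bear $6 per trip; suppliers bear $7.5 per trip.

Rewrite in direct form: qd = 608 − 5p and qs = 4p + 194.
Without the tax, 608 − 5p = 4p + 194 gives 9p = 414, so p* = $46 and q* = 378.
With the tax collected from suppliers, supply shifts: qs = 4(p − 13.5) + 194.
Solving gives q = 348 with buyers paying $52 and suppliers receiving $38.5 (the $13.5 wedge).
Burden on buyers: $6; on suppliers: $7.5. (They sum to $13.5.)
The less price-elastic side of the market bears the larger share of a per-unit tax.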